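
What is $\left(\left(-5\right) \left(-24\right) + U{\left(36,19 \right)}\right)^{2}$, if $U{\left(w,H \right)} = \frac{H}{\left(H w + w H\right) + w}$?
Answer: $\frac{28391913001}{1971216} \approx 14403.0$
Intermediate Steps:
$U{\left(w,H \right)} = \frac{H}{w + 2 H w}$ ($U{\left(w,H \right)} = \frac{H}{\left(H w + H w\right) + w} = \frac{H}{2 H w + w} = \frac{H}{w + 2 H w}$)
$\left(\left(-5\right) \left(-24\right) + U{\left(36,19 \right)}\right)^{2} = \left(\left(-5\right) \left(-24\right) + \frac{19}{36 \left(1 + 2 \cdot 19\right)}\right)^{2} = \left(120 + 19 \cdot \frac{1}{36} \frac{1}{1 + 38}\right)^{2} = \left(120 + 19 \cdot \frac{1}{36} \cdot \frac{1}{39}\right)^{2} = \left(120 + \frac{19}{1404}\right)^{2} = \left(\frac{168499}{1404}\right)^{2} = \frac{28391913001}{1971216}$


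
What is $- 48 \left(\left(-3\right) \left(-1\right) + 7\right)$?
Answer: $-480$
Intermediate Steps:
$- 48 \left(\left(-3\right) \left(-1\right) + 7\right) = - 48 \left(3 + 7\right) = \left(-48\right) 10 = -480$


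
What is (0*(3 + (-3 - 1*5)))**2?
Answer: 0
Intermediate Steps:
(0*(3 + (-3 - 1*5)))**2 = (0*(3 + (-3 - 5)))**2 = (0*(3 - 8))**2 = (0*(-5))**2 = 0**2 = 0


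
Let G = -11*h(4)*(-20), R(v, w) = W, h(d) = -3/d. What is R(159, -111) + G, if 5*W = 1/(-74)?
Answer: -61051/370 ≈ -165.00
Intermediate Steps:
W = -1/370 (W = (1/5)/(-74) = (1/5)*(-1/74) = -1/370 ≈ -0.0027027)
R(v, w) = -1/370
G = -165 (G = -(-33)/4*(-20) = -11*(-3/4)*(-20) = (33/4)*(-20) = -165)
R(159, -111) + G = -1/370 - 165 = -61051/370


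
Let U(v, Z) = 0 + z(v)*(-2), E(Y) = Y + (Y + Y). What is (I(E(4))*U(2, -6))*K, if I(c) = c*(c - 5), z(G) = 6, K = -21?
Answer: 21168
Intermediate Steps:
E(Y) = 3*Y (E(Y) = Y + 2*Y = 3*Y)
I(c) = c*(-5 + c)
U(v, Z) = -12 (U(v, Z) = 0 + 6*(-2) = 0 - 12 = -12)
(I(E(4))*U(2, -6))*K = (((3*4)*(-5 + 3*4))*(-12))*(-21) = ((12*(-5 + 12))*(-12))*(-21) = ((12*7)*(-12))*(-21) = (84*(-12))*(-21) = -1008*(-21) = 21168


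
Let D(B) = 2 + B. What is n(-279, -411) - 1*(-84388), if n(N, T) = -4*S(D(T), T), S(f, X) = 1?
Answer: 84384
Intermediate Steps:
n(N, T) = -4 (n(N, T) = -4*1 = -4)
n(-279, -411) - 1*(-84388) = -4 - 1*(-84388) = -4 + 84388 = 84384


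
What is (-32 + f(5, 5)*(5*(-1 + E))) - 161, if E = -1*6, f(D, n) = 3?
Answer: -298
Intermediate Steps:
E = -6
(-32 + f(5, 5)*(5*(-1 + E))) - 161 = (-32 + 3*(5*(-1 - 6))) - 161 = (-32 + 3*(5*(-7))) - 161 = (-32 + 3*(-35)) - 161 = (-32 - 105) - 161 = -137 - 161 = -298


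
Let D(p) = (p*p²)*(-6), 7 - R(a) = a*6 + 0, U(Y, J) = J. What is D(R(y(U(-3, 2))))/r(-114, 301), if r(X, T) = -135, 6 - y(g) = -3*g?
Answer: -109850/9 ≈ -12206.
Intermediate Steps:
y(g) = 6 + 3*g (y(g) = 6 - (-3)*g = 6 + 3*g)
R(a) = 7 - 6*a (R(a) = 7 - (a*6 + 0) = 7 - (6*a + 0) = 7 - 6*a)
D(p) = -6*p³ (D(p) = p³*(-6) = -6*p³)
D(R(y(U(-3, 2))))/r(-114, 301) = -6*(7 - 6*(6 + 3*2))³/(-135) = -6*(7 - 6*(6 + 6))³*(-1/135) = -6*(7 - 6*12)³*(-1/135) = -6*(7 - 72)³*(-1/135) = -6*(-65)³*(-1/135) = -6*(-274625)*(-1/135) = 1647750*(-1/135) = -109850/9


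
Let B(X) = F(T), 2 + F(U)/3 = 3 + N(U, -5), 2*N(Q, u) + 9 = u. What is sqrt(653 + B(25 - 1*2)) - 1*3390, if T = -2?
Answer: -3390 + sqrt(635) ≈ -3364.8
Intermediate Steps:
N(Q, u) = -9/2 + u/2
F(U) = -18 (F(U) = -6 + 3*(3 + (-9/2 + (1/2)*(-5))) = -6 + 3*(3 + (-9/2 - 5/2)) = -6 + 3*(3 - 7) = -6 + 3*(-4) = -6 - 12 = -18)
B(X) = -18
sqrt(653 + B(25 - 1*2)) - 1*3390 = sqrt(653 - 18) - 1*3390 = sqrt(635) - 3390 = -3390 + sqrt(635)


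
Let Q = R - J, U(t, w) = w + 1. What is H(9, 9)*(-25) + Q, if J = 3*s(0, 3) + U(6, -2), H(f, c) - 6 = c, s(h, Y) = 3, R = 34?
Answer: -349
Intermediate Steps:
H(f, c) = 6 + c
U(t, w) = 1 + w
J = 8 (J = 3*3 + (1 - 2) = 9 - 1 = 8)
Q = 26 (Q = 34 - 1*8 = 34 - 8 = 26)
H(9, 9)*(-25) + Q = (6 + 9)*(-25) + 26 = 15*(-25) + 26 = -375 + 26 = -349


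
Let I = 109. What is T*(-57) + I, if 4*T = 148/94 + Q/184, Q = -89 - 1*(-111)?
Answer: 1467739/17296 ≈ 84.860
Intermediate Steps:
Q = 22 (Q = -89 + 111 = 22)
T = 7325/17296 (T = (148/94 + 22/184)/4 = (148*(1/94) + 22*(1/184))/4 = (74/47 + 11/92)/4 = (¼)*(7325/4324) = 7325/17296 ≈ 0.42351)
T*(-57) + I = (7325/17296)*(-57) + 109 = -417525/17296 + 109 = 1467739/17296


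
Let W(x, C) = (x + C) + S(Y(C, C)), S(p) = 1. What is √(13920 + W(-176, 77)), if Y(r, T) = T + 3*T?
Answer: √13822 ≈ 117.57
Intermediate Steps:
Y(r, T) = 4*T
W(x, C) = 1 + C + x (W(x, C) = (x + C) + 1 = (C + x) + 1 = 1 + C + x)
√(13920 + W(-176, 77)) = √(13920 + (1 + 77 - 176)) = √(13920 - 98) = √13822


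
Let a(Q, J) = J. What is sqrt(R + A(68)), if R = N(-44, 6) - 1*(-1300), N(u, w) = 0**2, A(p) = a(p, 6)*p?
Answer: 2*sqrt(427) ≈ 41.328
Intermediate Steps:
A(p) = 6*p
N(u, w) = 0
R = 1300 (R = 0 - 1*(-1300) = 0 + 1300 = 1300)
sqrt(R + A(68)) = sqrt(1300 + 6*68) = sqrt(1300 + 408) = sqrt(1708) = 2*sqrt(427)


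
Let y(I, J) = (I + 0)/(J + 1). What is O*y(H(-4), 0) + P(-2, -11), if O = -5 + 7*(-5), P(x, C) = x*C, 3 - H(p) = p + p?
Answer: -418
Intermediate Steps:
H(p) = 3 - 2*p (H(p) = 3 - (p + p) = 3 - 2*p)
P(x, C) = C*x
y(I, J) = I/(1 + J)
O = -40 (O = -5 - 35 = -40)
O*y(H(-4), 0) + P(-2, -11) = -40*(3 - 2*(-4))/(1 + 0) - 11*(-2) = -40*(3 + 8)/1 + 22 = -440 + 22 = -418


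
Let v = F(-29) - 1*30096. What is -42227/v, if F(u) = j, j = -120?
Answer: 42227/30216 ≈ 1.3975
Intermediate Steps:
F(u) = -120
v = -30216 (v = -120 - 1*30096 = -120 - 30096 = -30216)
-42227/v = -42227/(-30216) = -42227*(-1/30216) = 42227/30216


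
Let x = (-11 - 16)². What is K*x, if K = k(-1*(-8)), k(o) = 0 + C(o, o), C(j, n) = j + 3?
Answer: 8019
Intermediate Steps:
C(j, n) = 3 + j
x = 729 (x = (-27)² = 729)
k(o) = 3 + o (k(o) = 0 + (3 + o) = 3 + o)
K = 11 (K = 3 - 1*(-8) = 3 + 8 = 11)
K*x = 11*729 = 8019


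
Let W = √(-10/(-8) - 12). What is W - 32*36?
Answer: -1152 + I*√43/2 ≈ -1152.0 + 3.2787*I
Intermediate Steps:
W = I*√43/2 (W = √(-10*(-⅛) - 12) = √(5/4 - 12) = √(-43/4) = I*√43/2 ≈ 3.2787*I)
W - 32*36 = I*√43/2 - 32*36 = I*√43/2 - 1152 = -1152 + I*√43/2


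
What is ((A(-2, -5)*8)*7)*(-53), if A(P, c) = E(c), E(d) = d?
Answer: 14840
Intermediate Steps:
A(P, c) = c
((A(-2, -5)*8)*7)*(-53) = (-5*8*7)*(-53) = -40*7*(-53) = -280*(-53) = 14840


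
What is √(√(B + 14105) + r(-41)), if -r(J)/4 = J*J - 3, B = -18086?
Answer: √(-6712 + I*√3981) ≈ 0.3851 + 81.928*I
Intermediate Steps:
r(J) = 12 - 4*J² (r(J) = -4*(J*J - 3) = -4*(J² - 3) = -4*(-3 + J²) = 12 - 4*J²)
√(√(B + 14105) + r(-41)) = √(√(-18086 + 14105) + (12 - 4*(-41)²)) = √(√(-3981) + (12 - 4*1681)) = √(I*√3981 + (12 - 6724)) = √(I*√3981 - 6712) = √(-6712 + I*√3981)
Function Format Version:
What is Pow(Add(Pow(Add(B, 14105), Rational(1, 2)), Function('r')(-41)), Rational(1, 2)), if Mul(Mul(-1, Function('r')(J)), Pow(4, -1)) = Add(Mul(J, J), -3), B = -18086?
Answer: Pow(Add(-6712, Mul(I, Pow(3981, Rational(1, 2)))), Rational(1, 2)) ≈ Add(0.3851, Mul(81.928, I))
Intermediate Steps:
Function('r')(J) = Add(12, Mul(-4, Pow(J, 2))) (Function('r')(J) = Mul(-4, Add(Mul(J, J), -3)) = Mul(-4, Add(Pow(J, 2), -3)) = Mul(-4, Add(-3, Pow(J, 2))) = Add(12, Mul(-4, Pow(J, 2))))
Pow(Add(Pow(Add(B, 14105), Rational(1, 2)), Function('r')(-41)), Rational(1, 2)) = Pow(Add(Pow(Add(-18086, 14105), Rational(1, 2)), Add(12, Mul(-4, Pow(-41, 2)))), Rational(1, 2)) = Pow(Add(Pow(-3981, Rational(1, 2)), Add(12, Mul(-4, 1681))), Rational(1, 2)) = Pow(Add(Mul(I, Pow(3981, Rational(1, 2))), Add(12, -6724)), Rational(1, 2)) = Pow(Add(Mul(I, Pow(3981, Rational(1, 2))), -6712), Rational(1, 2)) = Pow(Add(-6712, Mul(I, Pow(3981, Rational(1, 2)))), Rational(1, 2))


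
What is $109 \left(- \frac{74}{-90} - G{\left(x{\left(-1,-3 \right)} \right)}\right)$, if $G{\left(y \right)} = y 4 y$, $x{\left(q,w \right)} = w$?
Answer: $- \frac{172547}{45} \approx -3834.4$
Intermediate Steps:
$G{\left(y \right)} = 4 y^{2}$ ($G{\left(y \right)} = 4 y y = 4 y^{2}$)
$109 \left(- \frac{74}{-90} - G{\left(x{\left(-1,-3 \right)} \right)}\right) = 109 \left(- \frac{74}{-90} - 4 \left(-3\right)^{2}\right) = 109 \left(\left(-74\right) \left(- \frac{1}{90}\right) - 4 \cdot 9\right) = 109 \left(\frac{37}{45} - 36\right) = 109 \left(- \frac{1583}{45}\right) = - \frac{172547}{45}$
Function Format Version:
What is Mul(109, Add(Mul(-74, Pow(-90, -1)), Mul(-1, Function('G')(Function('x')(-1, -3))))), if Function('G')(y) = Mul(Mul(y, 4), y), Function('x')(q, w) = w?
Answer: Rational(-172547, 45) ≈ -3834.4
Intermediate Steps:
Function('G')(y) = Mul(4, Pow(y, 2)) (Function('G')(y) = Mul(Mul(4, y), y) = Mul(4, Pow(y, 2)))
Mul(109, Add(Mul(-74, Pow(-90, -1)), Mul(-1, Function('G')(Function('x')(-1, -3))))) = Mul(109, Add(Mul(-74, Pow(-90, -1)), Mul(-1, Mul(4, Pow(-3, 2))))) = Mul(109, Add(Mul(-74, Rational(-1, 90)), Mul(-1, Mul(4, 9)))) = Mul(109, Add(Rational(37, 45), Mul(-1, 36))) = Mul(109, Add(Rational(37, 45), -36)) = Mul(109, Rational(-1583, 45)) = Rational(-172547, 45)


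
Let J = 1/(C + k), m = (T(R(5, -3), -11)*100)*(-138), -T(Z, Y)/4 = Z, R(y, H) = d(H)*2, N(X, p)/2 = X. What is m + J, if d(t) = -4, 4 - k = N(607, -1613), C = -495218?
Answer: -219222604801/496428 ≈ -4.4160e+5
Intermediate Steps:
N(X, p) = 2*X
k = -1210 (k = 4 - 2*607 = 4 - 1*1214 = 4 - 1214 = -1210)
R(y, H) = -8 (R(y, H) = -4*2 = -8)
T(Z, Y) = -4*Z
m = -441600 (m = (-4*(-8)*100)*(-138) = (32*100)*(-138) = 3200*(-138) = -441600)
J = -1/496428 (J = 1/(-495218 - 1210) = 1/(-496428) = -1/496428 ≈ -2.0144e-6)
m + J = -441600 - 1/496428 = -219222604801/496428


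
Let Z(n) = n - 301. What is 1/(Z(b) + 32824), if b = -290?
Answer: 1/32233 ≈ 3.1024e-5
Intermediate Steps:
Z(n) = -301 + n
1/(Z(b) + 32824) = 1/((-301 - 290) + 32824) = 1/(-591 + 32824) = 1/32233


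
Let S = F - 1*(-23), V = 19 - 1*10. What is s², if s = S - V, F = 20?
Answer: 1156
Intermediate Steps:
V = 9 (V = 19 - 10 = 9)
S = 43 (S = 20 - 1*(-23) = 20 + 23 = 43)
s = 34 (s = 43 - 1*9 = 43 - 9 = 34)
s² = 34² = 1156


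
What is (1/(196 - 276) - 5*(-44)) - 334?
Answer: -9121/80 ≈ -114.01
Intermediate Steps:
(1/(196 - 276) - 5*(-44)) - 334 = (1/(-80) + 220) - 334 = (-1/80 + 220) - 334 = 17599/80 - 334 = -9121/80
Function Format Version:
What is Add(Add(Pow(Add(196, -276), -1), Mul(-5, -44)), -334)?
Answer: Rational(-9121, 80) ≈ -114.01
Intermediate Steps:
Add(Add(Pow(Add(196, -276), -1), Mul(-5, -44)), -334) = Add(Add(Pow(-80, -1), 220), -334) = Add(Add(Rational(-1, 80), 220), -334) = Add(Rational(17599, 80), -334) = Rational(-9121, 80)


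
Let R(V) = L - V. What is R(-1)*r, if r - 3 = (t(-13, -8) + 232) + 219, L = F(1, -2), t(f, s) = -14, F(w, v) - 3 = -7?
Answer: -1320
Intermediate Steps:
F(w, v) = -4 (F(w, v) = 3 - 7 = -4)
L = -4
R(V) = -4 - V
r = 440 (r = 3 + ((-14 + 232) + 219) = 3 + (218 + 219) = 3 + 437 = 440)
R(-1)*r = (-4 - 1*(-1))*440 = (-4 + 1)*440 = -3*440 = -1320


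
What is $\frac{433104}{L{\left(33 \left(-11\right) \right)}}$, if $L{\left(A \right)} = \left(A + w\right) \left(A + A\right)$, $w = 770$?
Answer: $- \frac{72184}{49247} \approx -1.4658$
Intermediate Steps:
$L{\left(A \right)} = 2 A \left(770 + A\right)$ ($L{\left(A \right)} = \left(A + 770\right) \left(A + A\right) = \left(770 + A\right) 2 A = 2 A \left(770 + A\right)$)
$\frac{433104}{L{\left(33 \left(-11\right) \right)}} = \frac{433104}{2 \cdot 33 \left(-11\right) \left(770 + 33 \left(-11\right)\right)} = \frac{433104}{2 \left(-363\right) \left(770 - 363\right)} = \frac{433104}{2 \left(-363\right) 407} = \frac{433104}{-295482} = 433104 \left(- \frac{1}{295482}\right) = - \frac{72184}{49247}$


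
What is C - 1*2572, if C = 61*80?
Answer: 2308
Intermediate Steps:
C = 4880
C - 1*2572 = 4880 - 1*2572 = 4880 - 2572 = 2308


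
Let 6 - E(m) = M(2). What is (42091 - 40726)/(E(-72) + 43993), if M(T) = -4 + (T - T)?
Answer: 1365/44003 ≈ 0.031021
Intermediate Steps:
M(T) = -4 (M(T) = -4 + 0 = -4)
E(m) = 10 (E(m) = 6 - 1*(-4) = 6 + 4 = 10)
(42091 - 40726)/(E(-72) + 43993) = (42091 - 40726)/(10 + 43993) = 1365/44003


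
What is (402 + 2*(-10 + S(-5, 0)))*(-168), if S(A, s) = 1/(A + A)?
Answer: -320712/5 ≈ -64142.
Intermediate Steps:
S(A, s) = 1/(2*A)
(402 + 2*(-10 + S(-5, 0)))*(-168) = (402 + 2*(-10 + (½)/(-5)))*(-168) = (402 + 2*(-10 + (½)*(-⅕)))*(-168) = (402 + 2*(-10 - ⅒))*(-168) = (402 + 2*(-101/10))*(-168) = (402 - 101/5)*(-168) = (1909/5)*(-168) = -320712/5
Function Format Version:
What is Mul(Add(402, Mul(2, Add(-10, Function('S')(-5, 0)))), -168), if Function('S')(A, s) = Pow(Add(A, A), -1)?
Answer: Rational(-320712, 5) ≈ -64142.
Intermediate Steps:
Function('S')(A, s) = Mul(Rational(1, 2), Pow(A, -1)) (Function('S')(A, s) = Pow(Mul(2, A), -1) = Mul(Rational(1, 2), Pow(A, -1)))
Mul(Add(402, Mul(2, Add(-10, Function('S')(-5, 0)))), -168) = Mul(Add(402, Mul(2, Add(-10, Mul(Rational(1, 2), Pow(-5, -1))))), -168) = Mul(Add(402, Mul(2, Add(-10, Mul(Rational(1, 2), Rational(-1, 5))))), -168) = Mul(Add(402, Mul(2, Add(-10, Rational(-1, 10)))), -168) = Mul(Add(402, Mul(2, Rational(-101, 10))), -168) = Mul(Add(402, Rational(-101, 5)), -168) = Mul(Rational(1909, 5), -168) = Rational(-320712, 5)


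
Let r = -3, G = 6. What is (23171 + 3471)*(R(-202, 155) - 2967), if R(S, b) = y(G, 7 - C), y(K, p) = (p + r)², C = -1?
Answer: -78380764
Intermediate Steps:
y(K, p) = (-3 + p)² (y(K, p) = (p - 3)² = (-3 + p)²)
R(S, b) = 25 (R(S, b) = (-3 + (7 - 1*(-1)))² = (-3 + (7 + 1))² = (-3 + 8)² = 5² = 25)
(23171 + 3471)*(R(-202, 155) - 2967) = (23171 + 3471)*(25 - 2967) = 26642*(-2942) = -78380764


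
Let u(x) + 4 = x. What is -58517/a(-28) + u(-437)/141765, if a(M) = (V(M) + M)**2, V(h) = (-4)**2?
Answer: -2765242003/6804720 ≈ -406.37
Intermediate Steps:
V(h) = 16
u(x) = -4 + x
a(M) = (16 + M)**2
-58517/a(-28) + u(-437)/141765 = -58517/(16 - 28)**2 + (-4 - 437)/141765 = -58517/((-12)**2) - 441*1/141765 = -58517/144 - 147/47255 = -2765242003/6804720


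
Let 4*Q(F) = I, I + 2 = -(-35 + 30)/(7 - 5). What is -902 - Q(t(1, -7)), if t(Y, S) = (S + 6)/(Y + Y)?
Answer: -7217/8 ≈ -902.13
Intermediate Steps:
t(Y, S) = (6 + S)/(2*Y) (t(Y, S) = (6 + S)/((2*Y)) = (6 + S)*(1/(2*Y)) = (6 + S)/(2*Y))
I = ½ (I = -2 - (-35 + 30)/(7 - 5) = -2 - (-5)/2 = -2 - 1*(-5/2) = -2 + 5/2 = ½ ≈ 0.50000)
Q(F) = ⅛ (Q(F) = (¼)*(½) = ⅛)
-902 - Q(t(1, -7)) = -902 - 1*⅛ = -902 - ⅛ = -7217/8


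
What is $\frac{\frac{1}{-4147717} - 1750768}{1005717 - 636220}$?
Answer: $- \frac{7261690196657}{1532568988349} \approx -4.7382$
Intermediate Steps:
$\frac{\frac{1}{-4147717} - 1750768}{1005717 - 636220} = \frac{- \frac{1}{4147717} - 1750768}{369497} = \left(- \frac{7261690196657}{4147717}\right) \frac{1}{369497} = - \frac{7261690196657}{1532568988349}$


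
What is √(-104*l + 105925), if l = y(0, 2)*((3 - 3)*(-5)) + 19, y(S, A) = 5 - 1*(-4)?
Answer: √103949 ≈ 322.41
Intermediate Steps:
y(S, A) = 9 (y(S, A) = 5 + 4 = 9)
l = 19 (l = 9*((3 - 3)*(-5)) + 19 = 9*(0*(-5)) + 19 = 9*0 + 19 = 0 + 19 = 19)
√(-104*l + 105925) = √(-104*19 + 105925) = √(-1976 + 105925) = √103949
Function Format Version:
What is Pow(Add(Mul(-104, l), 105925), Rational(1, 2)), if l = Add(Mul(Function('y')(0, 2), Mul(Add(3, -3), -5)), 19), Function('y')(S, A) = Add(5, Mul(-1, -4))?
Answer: Pow(103949, Rational(1, 2)) ≈ 322.41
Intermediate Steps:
Function('y')(S, A) = 9 (Function('y')(S, A) = Add(5, 4) = 9)
l = 19 (l = Add(Mul(9, Mul(Add(3, -3), -5)), 19) = Add(Mul(9, Mul(0, -5)), 19) = Add(Mul(9, 0), 19) = Add(0, 19) = 19)
Pow(Add(Mul(-104, l), 105925), Rational(1, 2)) = Pow(Add(Mul(-104, 19), 105925), Rational(1, 2)) = Pow(Add(-1976, 105925), Rational(1, 2)) = Pow(103949, Rational(1, 2))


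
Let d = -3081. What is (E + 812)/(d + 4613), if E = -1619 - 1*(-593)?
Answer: -107/766 ≈ -0.13969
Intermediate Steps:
E = -1026 (E = -1619 + 593 = -1026)
(E + 812)/(d + 4613) = (-1026 + 812)/(-3081 + 4613) = -214/1532 = -214*1/1532 = -107/766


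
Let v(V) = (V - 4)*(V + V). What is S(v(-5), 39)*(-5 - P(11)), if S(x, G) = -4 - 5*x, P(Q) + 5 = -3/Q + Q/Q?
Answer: 3632/11 ≈ 330.18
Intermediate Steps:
P(Q) = -4 - 3/Q (P(Q) = -5 + (-3/Q + Q/Q) = -5 + (-3/Q + 1) = -5 + (1 - 3/Q) = -4 - 3/Q)
v(V) = 2*V*(-4 + V) (v(V) = (-4 + V)*(2*V) = 2*V*(-4 + V))
S(v(-5), 39)*(-5 - P(11)) = (-4 - 10*(-5)*(-4 - 5))*(-5 - (-4 - 3/11)) = (-4 - 10*(-5)*(-9))*(-5 - (-4 - 3*1/11)) = (-4 - 5*90)*(-5 - (-4 - 3/11)) = (-4 - 450)*(-5 - 1*(-47/11)) = -454*(-5 + 47/11) = -454*(-8/11) = 3632/11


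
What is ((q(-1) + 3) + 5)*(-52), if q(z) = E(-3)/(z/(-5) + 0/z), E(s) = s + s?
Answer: 1144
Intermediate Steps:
E(s) = 2*s
q(z) = 30/z (q(z) = (2*(-3))/(z/(-5) + 0/z) = -6/(z*(-⅕) + 0) = -6/(-z/5 + 0) = -6*(-5/z) = -(-30)/z = 30/z)
((q(-1) + 3) + 5)*(-52) = ((30/(-1) + 3) + 5)*(-52) = ((30*(-1) + 3) + 5)*(-52) = ((-30 + 3) + 5)*(-52) = (-27 + 5)*(-52) = -22*(-52) = 1144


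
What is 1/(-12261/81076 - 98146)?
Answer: -81076/7957297357 ≈ -1.0189e-5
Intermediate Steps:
1/(-12261/81076 - 98146) = 1/(-7957297357/81076) = -81076/7957297357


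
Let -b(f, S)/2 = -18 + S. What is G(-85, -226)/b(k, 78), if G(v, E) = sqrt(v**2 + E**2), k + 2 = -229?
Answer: -sqrt(58301)/120 ≈ -2.0121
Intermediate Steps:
k = -231 (k = -2 - 229 = -231)
G(v, E) = sqrt(E**2 + v**2)
b(f, S) = 36 - 2*S (b(f, S) = -2*(-18 + S) = 36 - 2*S)
G(-85, -226)/b(k, 78) = sqrt((-226)**2 + (-85)**2)/(36 - 2*78) = sqrt(51076 + 7225)/(36 - 156) = sqrt(58301)/(-120) = sqrt(58301)*(-1/120) = -sqrt(58301)/120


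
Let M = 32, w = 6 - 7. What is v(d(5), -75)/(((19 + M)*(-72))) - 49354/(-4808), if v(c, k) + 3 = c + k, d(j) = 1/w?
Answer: 22700965/2206872 ≈ 10.286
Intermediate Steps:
w = -1
d(j) = -1 (d(j) = 1/(-1) = -1)
v(c, k) = -3 + c + k (v(c, k) = -3 + (c + k) = -3 + c + k)
v(d(5), -75)/(((19 + M)*(-72))) - 49354/(-4808) = (-3 - 1 - 75)/(((19 + 32)*(-72))) - 49354/(-4808) = -79/(51*(-72)) - 49354*(-1/4808) = -79/(-3672) + 24677/2404 = -79*(-1/3672) + 24677/2404 = 79/3672 + 24677/2404 = 22700965/2206872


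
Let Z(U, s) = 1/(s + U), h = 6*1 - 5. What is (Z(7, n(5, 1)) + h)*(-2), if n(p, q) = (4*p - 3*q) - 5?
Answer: -40/19 ≈ -2.1053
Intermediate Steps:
h = 1 (h = 6 - 5 = 1)
n(p, q) = -5 - 3*q + 4*p (n(p, q) = (-3*q + 4*p) - 5 = -5 - 3*q + 4*p)
Z(U, s) = 1/(U + s)
(Z(7, n(5, 1)) + h)*(-2) = (1/(7 + (-5 - 3*1 + 4*5)) + 1)*(-2) = (1/(7 + (-5 - 3 + 20)) + 1)*(-2) = (1/(7 + 12) + 1)*(-2) = (1/19 + 1)*(-2) = (20/19)*(-2) = -40/19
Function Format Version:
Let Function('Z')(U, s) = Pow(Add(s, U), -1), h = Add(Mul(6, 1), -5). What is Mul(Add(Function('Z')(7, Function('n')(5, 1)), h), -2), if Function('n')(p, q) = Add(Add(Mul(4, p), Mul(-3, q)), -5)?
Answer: Rational(-40, 19) ≈ -2.1053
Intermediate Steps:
h = 1 (h = Add(6, -5) = 1)
Function('n')(p, q) = Add(-5, Mul(-3, q), Mul(4, p)) (Function('n')(p, q) = Add(Add(Mul(-3, q), Mul(4, p)), -5) = Add(-5, Mul(-3, q), Mul(4, p)))
Function('Z')(U, s) = Pow(Add(U, s), -1)
Mul(Add(Function('Z')(7, Function('n')(5, 1)), h), -2) = Mul(Add(Pow(Add(7, Add(-5, Mul(-3, 1), Mul(4, 5))), -1), 1), -2) = Mul(Add(Pow(Add(7, Add(-5, -3, 20)), -1), 1), -2) = Mul(Add(Pow(Add(7, 12), -1), 1), -2) = Mul(Add(Pow(19, -1), 1), -2) = Mul(Add(Rational(1, 19), 1), -2) = Mul(Rational(20, 19), -2) = Rational(-40, 19)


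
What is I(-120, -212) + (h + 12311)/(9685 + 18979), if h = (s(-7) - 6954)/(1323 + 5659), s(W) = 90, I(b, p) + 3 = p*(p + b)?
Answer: 7042789809413/100066024 ≈ 70381.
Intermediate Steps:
I(b, p) = -3 + p*(b + p) (I(b, p) = -3 + p*(p + b) = -3 + p*(b + p))
h = -3432/3491 (h = (90 - 6954)/(1323 + 5659) = -6864/6982 = -6864*1/6982 = -3432/3491 ≈ -0.98310)
I(-120, -212) + (h + 12311)/(9685 + 18979) = (-3 + (-212)² - 120*(-212)) + (-3432/3491 + 12311)/(9685 + 18979) = (-3 + 44944 + 25440) + (42974269/3491)/28664 = 70381 + (42974269/3491)*(1/28664) = 70381 + 42974269/100066024 = 7042789809413/100066024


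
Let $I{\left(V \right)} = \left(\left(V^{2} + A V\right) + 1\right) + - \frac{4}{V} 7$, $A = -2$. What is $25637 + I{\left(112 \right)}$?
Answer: $\frac{151831}{4} \approx 37958.0$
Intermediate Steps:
$I{\left(V \right)} = 1 + V^{2} - \frac{28}{V} - 2 V$ ($I{\left(V \right)} = \left(\left(V^{2} - 2 V\right) + 1\right) + - \frac{4}{V} 7 = \left(1 + V^{2} - 2 V\right) - \frac{28}{V} = 1 + V^{2} - \frac{28}{V} - 2 V$)
$25637 + I{\left(112 \right)} = 25637 + \left(1 + 112^{2} - \frac{28}{112} - 224\right) = 25637 + \left(1 + 12544 - \frac{1}{4} - 224\right) = 25637 + \frac{49283}{4} = \frac{151831}{4}$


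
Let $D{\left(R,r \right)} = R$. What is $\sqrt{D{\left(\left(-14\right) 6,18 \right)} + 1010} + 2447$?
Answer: $2447 + \sqrt{926} \approx 2477.4$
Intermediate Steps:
$\sqrt{D{\left(\left(-14\right) 6,18 \right)} + 1010} + 2447 = \sqrt{\left(-14\right) 6 + 1010} + 2447 = \sqrt{-84 + 1010} + 2447 = \sqrt{926} + 2447 = 2447 + \sqrt{926}$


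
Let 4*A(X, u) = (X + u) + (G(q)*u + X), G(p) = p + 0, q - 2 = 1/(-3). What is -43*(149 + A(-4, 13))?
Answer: -20081/3 ≈ -6693.7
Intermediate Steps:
q = 5/3 (q = 2 + 1/(-3) = 2 - ⅓ = 5/3 ≈ 1.6667)
G(p) = p
A(X, u) = X/2 + 2*u/3 (A(X, u) = ((X + u) + (5*u/3 + X))/4 = ((X + u) + (X + 5*u/3))/4 = (2*X + 8*u/3)/4 = X/2 + 2*u/3)
-43*(149 + A(-4, 13)) = -43*(149 + ((½)*(-4) + (⅔)*13)) = -43*(149 + (-2 + 26/3)) = -43*(149 + 20/3) = -43*467/3 = -20081/3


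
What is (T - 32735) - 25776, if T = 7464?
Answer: -51047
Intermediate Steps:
(T - 32735) - 25776 = (7464 - 32735) - 25776 = -25271 - 25776 = -51047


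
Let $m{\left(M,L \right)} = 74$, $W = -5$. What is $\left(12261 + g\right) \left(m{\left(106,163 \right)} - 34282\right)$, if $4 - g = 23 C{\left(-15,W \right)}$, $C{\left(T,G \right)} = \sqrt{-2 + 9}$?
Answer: $-419561120 + 786784 \sqrt{7} \approx -4.1748 \cdot 10^{8}$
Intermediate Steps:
$C{\left(T,G \right)} = \sqrt{7}$
$g = 4 - 23 \sqrt{7} \approx -56.852$
$\left(12261 + g\right) \left(m{\left(106,163 \right)} - 34282\right) = \left(12261 + \left(4 - 23 \sqrt{7}\right)\right) \left(74 - 34282\right) = \left(12265 - 23 \sqrt{7}\right) \left(-34208\right) = -419561120 + 786784 \sqrt{7}$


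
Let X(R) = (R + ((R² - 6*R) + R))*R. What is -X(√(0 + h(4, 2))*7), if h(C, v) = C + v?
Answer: 1176 - 2058*√6 ≈ -3865.1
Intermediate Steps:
X(R) = R*(R² - 4*R) (X(R) = (R + (R² - 5*R))*R = (R² - 4*R)*R = R*(R² - 4*R))
-X(√(0 + h(4, 2))*7) = -(√(0 + (4 + 2))*7)²*(-4 + √(0 + (4 + 2))*7) = -(√(0 + 6)*7)²*(-4 + √(0 + 6)*7) = -(√6*7)²*(-4 + √6*7) = -(7*√6)²*(-4 + 7*√6) = -294*(-4 + 7*√6) = -(-1176 + 2058*√6) = 1176 - 2058*√6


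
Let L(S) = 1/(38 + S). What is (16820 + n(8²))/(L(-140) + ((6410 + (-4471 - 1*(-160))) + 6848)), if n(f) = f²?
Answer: 2133432/912593 ≈ 2.3378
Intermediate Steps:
(16820 + n(8²))/(L(-140) + ((6410 + (-4471 - 1*(-160))) + 6848)) = (16820 + (8²)²)/(1/(38 - 140) + ((6410 + (-4471 - 1*(-160))) + 6848)) = (16820 + 64²)/(1/(-102) + ((6410 + (-4471 + 160)) + 6848)) = (16820 + 4096)/(-1/102 + ((6410 - 4311) + 6848)) = 20916/(-1/102 + (2099 + 6848)) = 20916/(-1/102 + 8947) = 20916/(912593/102) = 20916*(102/912593) = 2133432/912593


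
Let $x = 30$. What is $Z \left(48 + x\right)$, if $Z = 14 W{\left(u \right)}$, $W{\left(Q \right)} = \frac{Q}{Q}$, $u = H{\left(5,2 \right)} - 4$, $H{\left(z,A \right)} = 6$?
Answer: $1092$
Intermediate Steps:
$u = 2$ ($u = 6 - 4 = 2$)
$W{\left(Q \right)} = 1$
$Z = 14$ ($Z = 14 \cdot 1 = 14$)
$Z \left(48 + x\right) = 14 \left(48 + 30\right) = 14 \cdot 78 = 1092$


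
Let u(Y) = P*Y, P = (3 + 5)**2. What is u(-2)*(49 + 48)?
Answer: -12416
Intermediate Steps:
P = 64 (P = 8**2 = 64)
u(Y) = 64*Y
u(-2)*(49 + 48) = (64*(-2))*(49 + 48) = -128*97 = -12416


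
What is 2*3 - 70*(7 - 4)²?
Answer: -624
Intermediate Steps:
2*3 - 70*(7 - 4)² = 6 - 70*3² = 6 - 70*9 = 6 - 630 = -624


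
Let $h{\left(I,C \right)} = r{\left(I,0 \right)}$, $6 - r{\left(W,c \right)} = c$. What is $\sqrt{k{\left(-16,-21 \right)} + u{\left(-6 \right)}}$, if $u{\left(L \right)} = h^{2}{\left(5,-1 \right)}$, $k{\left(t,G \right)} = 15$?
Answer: $\sqrt{51} \approx 7.1414$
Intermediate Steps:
$r{\left(W,c \right)} = 6 - c$
$h{\left(I,C \right)} = 6$ ($h{\left(I,C \right)} = 6 - 0 = 6 + 0 = 6$)
$u{\left(L \right)} = 36$ ($u{\left(L \right)} = 6^{2} = 36$)
$\sqrt{k{\left(-16,-21 \right)} + u{\left(-6 \right)}} = \sqrt{15 + 36} = \sqrt{51}$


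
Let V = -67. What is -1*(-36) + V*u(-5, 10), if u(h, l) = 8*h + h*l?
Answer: 6066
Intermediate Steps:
-1*(-36) + V*u(-5, 10) = -1*(-36) - (-335)*(8 + 10) = 36 - (-335)*18 = 36 - 67*(-90) = 36 + 6030 = 6066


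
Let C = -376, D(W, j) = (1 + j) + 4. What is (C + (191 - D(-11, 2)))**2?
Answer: 36864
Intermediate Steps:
D(W, j) = 5 + j
(C + (191 - D(-11, 2)))**2 = (-376 + (191 - (5 + 2)))**2 = (-376 + (191 - 1*7))**2 = (-376 + (191 - 7))**2 = (-376 + 184)**2 = (-192)**2 = 36864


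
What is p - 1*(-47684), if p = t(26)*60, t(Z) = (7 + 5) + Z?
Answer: 49964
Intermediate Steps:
t(Z) = 12 + Z
p = 2280 (p = (12 + 26)*60 = 38*60 = 2280)
p - 1*(-47684) = 2280 - 1*(-47684) = 2280 + 47684 = 49964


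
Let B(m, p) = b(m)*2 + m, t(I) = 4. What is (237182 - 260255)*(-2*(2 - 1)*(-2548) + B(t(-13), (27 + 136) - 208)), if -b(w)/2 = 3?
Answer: -117395424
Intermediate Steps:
b(w) = -6 (b(w) = -2*3 = -6)
B(m, p) = -12 + m (B(m, p) = -6*2 + m = -12 + m)
(237182 - 260255)*(-2*(2 - 1)*(-2548) + B(t(-13), (27 + 136) - 208)) = (237182 - 260255)*(-2*(2 - 1)*(-2548) + (-12 + 4)) = -23073*(-2*1*(-2548) - 8) = -23073*(-2*(-2548) - 8) = -23073*(5096 - 8) = -23073*5088 = -117395424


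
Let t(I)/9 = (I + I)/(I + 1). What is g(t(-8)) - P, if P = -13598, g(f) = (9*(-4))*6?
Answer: 13382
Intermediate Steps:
t(I) = 18*I/(1 + I) (t(I) = 9*((I + I)/(I + 1)) = 9*((2*I)/(1 + I)) = 9*(2*I/(1 + I)) = 18*I/(1 + I))
g(f) = -216 (g(f) = -36*6 = -216)
g(t(-8)) - P = -216 - 1*(-13598) = -216 + 13598 = 13382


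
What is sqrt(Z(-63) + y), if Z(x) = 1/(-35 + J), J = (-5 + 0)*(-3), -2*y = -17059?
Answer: sqrt(852945)/10 ≈ 92.355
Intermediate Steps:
y = 17059/2 (y = -1/2*(-17059) = 17059/2 ≈ 8529.5)
J = 15 (J = -5*(-3) = 15)
Z(x) = -1/20 (Z(x) = 1/(-35 + 15) = 1/(-20) = -1/20)
sqrt(Z(-63) + y) = sqrt(-1/20 + 17059/2) = sqrt(170589/20) = sqrt(852945)/10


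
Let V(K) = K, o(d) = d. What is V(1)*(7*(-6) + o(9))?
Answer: -33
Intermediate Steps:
V(1)*(7*(-6) + o(9)) = 1*(7*(-6) + 9) = 1*(-42 + 9) = 1*(-33) = -33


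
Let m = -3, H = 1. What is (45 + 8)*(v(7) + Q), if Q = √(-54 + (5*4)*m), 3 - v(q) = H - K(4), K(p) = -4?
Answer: -106 + 53*I*√114 ≈ -106.0 + 565.88*I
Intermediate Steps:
v(q) = -2 (v(q) = 3 - (1 - 1*(-4)) = 3 - (1 + 4) = 3 - 1*5 = 3 - 5 = -2)
Q = I*√114 (Q = √(-54 + (5*4)*(-3)) = √(-54 + 20*(-3)) = √(-54 - 60) = √(-114) = I*√114 ≈ 10.677*I)
(45 + 8)*(v(7) + Q) = (45 + 8)*(-2 + I*√114) = 53*(-2 + I*√114) = -106 + 53*I*√114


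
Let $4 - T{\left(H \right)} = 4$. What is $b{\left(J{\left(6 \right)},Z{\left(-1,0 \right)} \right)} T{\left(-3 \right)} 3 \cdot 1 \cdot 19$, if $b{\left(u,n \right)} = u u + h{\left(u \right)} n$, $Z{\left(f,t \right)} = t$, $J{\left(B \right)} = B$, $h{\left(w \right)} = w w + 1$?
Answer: $0$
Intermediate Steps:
$h{\left(w \right)} = 1 + w^{2}$ ($h{\left(w \right)} = w^{2} + 1 = 1 + w^{2}$)
$T{\left(H \right)} = 0$ ($T{\left(H \right)} = 4 - 4 = 0$)
$b{\left(u,n \right)} = u^{2} + n \left(1 + u^{2}\right)$ ($b{\left(u,n \right)} = u u + \left(1 + u^{2}\right) n = u^{2} + n \left(1 + u^{2}\right)$)
$b{\left(J{\left(6 \right)},Z{\left(-1,0 \right)} \right)} T{\left(-3 \right)} 3 \cdot 1 \cdot 19 = \left(6^{2} + 0 \left(1 + 6^{2}\right)\right) 0 \cdot 3 \cdot 1 \cdot 19 = \left(36 + 0 \left(1 + 36\right)\right) 0 \cdot 3 \cdot 1 \cdot 19 = \left(36 + 0 \cdot 37\right) 0 \cdot 3 \cdot 1 \cdot 19 = \left(36 + 0\right) 0 \cdot 3 \cdot 1 \cdot 19 = 36 \cdot 0 \cdot 3 \cdot 1 \cdot 19 = 0 \cdot 3 \cdot 1 \cdot 19 = 0 \cdot 1 \cdot 19 = 0 \cdot 19 = 0$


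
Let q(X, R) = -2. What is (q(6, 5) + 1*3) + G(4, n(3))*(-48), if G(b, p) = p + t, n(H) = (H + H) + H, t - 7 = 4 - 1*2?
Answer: -863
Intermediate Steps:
t = 9 (t = 7 + (4 - 1*2) = 7 + (4 - 2) = 7 + 2 = 9)
n(H) = 3*H (n(H) = 2*H + H = 3*H)
G(b, p) = 9 + p (G(b, p) = p + 9 = 9 + p)
(q(6, 5) + 1*3) + G(4, n(3))*(-48) = (-2 + 1*3) + (9 + 3*3)*(-48) = (-2 + 3) + (9 + 9)*(-48) = 1 + 18*(-48) = 1 - 864 = -863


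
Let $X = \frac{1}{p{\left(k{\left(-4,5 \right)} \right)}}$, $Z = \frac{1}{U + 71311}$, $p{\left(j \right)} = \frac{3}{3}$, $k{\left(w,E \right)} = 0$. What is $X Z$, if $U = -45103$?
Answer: $\frac{1}{26208} \approx 3.8156 \cdot 10^{-5}$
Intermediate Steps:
$p{\left(j \right)} = 1$ ($p{\left(j \right)} = 3 \cdot \frac{1}{3} = 1$)
$Z = \frac{1}{26208}$ ($Z = \frac{1}{-45103 + 71311} = \frac{1}{26208} \approx 3.8156 \cdot 10^{-5}$)
$X = 1$ ($X = 1^{-1} = 1$)
$X Z = 1 \cdot \frac{1}{26208} = \frac{1}{26208}$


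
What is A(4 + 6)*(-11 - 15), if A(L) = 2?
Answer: -52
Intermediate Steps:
A(4 + 6)*(-11 - 15) = 2*(-11 - 15) = 2*(-26) = -52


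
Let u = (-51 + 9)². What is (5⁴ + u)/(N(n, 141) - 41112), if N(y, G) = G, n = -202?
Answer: -2389/40971 ≈ -0.058310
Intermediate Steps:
u = 1764 (u = (-42)² = 1764)
(5⁴ + u)/(N(n, 141) - 41112) = (5⁴ + 1764)/(141 - 41112) = (625 + 1764)/(-40971) = 2389*(-1/40971) = -2389/40971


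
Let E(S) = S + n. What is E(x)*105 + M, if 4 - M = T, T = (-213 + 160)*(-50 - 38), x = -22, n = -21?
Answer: -9175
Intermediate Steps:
T = 4664 (T = -53*(-88) = 4664)
E(S) = -21 + S (E(S) = S - 21 = -21 + S)
M = -4660 (M = 4 - 1*4664 = 4 - 4664 = -4660)
E(x)*105 + M = (-21 - 22)*105 - 4660 = -43*105 - 4660 = -4515 - 4660 = -9175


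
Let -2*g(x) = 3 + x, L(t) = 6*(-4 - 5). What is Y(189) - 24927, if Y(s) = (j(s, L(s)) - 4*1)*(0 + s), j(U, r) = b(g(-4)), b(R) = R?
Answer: -51177/2 ≈ -25589.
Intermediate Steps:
L(t) = -54 (L(t) = 6*(-9) = -54)
g(x) = -3/2 - x/2 (g(x) = -(3 + x)/2 = -3/2 - x/2)
j(U, r) = ½ (j(U, r) = -3/2 - ½*(-4) = -3/2 + 2 = ½)
Y(s) = -7*s/2 (Y(s) = (½ - 4*1)*(0 + s) = (½ - 4)*s = -7*s/2)
Y(189) - 24927 = -7/2*189 - 24927 = -1323/2 - 24927 = -51177/2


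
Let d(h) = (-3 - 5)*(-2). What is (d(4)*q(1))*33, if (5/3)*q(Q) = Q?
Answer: 1584/5 ≈ 316.80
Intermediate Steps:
d(h) = 16 (d(h) = -8*(-2) = 16)
q(Q) = 3*Q/5
(d(4)*q(1))*33 = (16*((⅗)*1))*33 = (16*(⅗))*33 = (48/5)*33 = 1584/5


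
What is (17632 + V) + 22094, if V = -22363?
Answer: 17363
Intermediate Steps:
(17632 + V) + 22094 = (17632 - 22363) + 22094 = -4731 + 22094 = 17363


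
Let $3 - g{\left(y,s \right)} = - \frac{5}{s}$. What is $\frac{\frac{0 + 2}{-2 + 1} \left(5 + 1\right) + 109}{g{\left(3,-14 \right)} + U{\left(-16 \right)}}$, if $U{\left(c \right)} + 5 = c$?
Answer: $- \frac{1358}{257} \approx -5.284$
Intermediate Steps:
$U{\left(c \right)} = -5 + c$
$g{\left(y,s \right)} = 3 + \frac{5}{s}$ ($g{\left(y,s \right)} = 3 - - \frac{5}{s} = 3 + \frac{5}{s}$)
$\frac{\frac{0 + 2}{-2 + 1} \left(5 + 1\right) + 109}{g{\left(3,-14 \right)} + U{\left(-16 \right)}} = \frac{\frac{0 + 2}{-2 + 1} \left(5 + 1\right) + 109}{\left(3 + \frac{5}{-14}\right) - 21} = \frac{\frac{2}{-1} \cdot 6 + 109}{\left(3 + 5 \left(- \frac{1}{14}\right)\right) - 21} = \frac{2 \left(-1\right) 6 + 109}{\left(3 - \frac{5}{14}\right) - 21} = \frac{\left(-2\right) 6 + 109}{\frac{37}{14} - 21} = \frac{-12 + 109}{- \frac{257}{14}} = 97 \left(- \frac{14}{257}\right) = - \frac{1358}{257}$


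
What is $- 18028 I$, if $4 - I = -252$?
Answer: $-4615168$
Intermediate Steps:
$I = 256$ ($I = 4 - -252 = 4 + 252 = 256$)
$- 18028 I = \left(-18028\right) 256 = -4615168$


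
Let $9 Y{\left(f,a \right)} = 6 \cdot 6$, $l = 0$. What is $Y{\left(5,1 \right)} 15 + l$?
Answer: $60$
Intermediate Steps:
$Y{\left(f,a \right)} = 4$ ($Y{\left(f,a \right)} = \frac{6 \cdot 6}{9} = \frac{1}{9} \cdot 36 = 4$)
$Y{\left(5,1 \right)} 15 + l = 4 \cdot 15 + 0 = 60 + 0 = 60$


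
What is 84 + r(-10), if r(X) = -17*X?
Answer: 254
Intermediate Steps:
84 + r(-10) = 84 - 17*(-10) = 84 + 170 = 254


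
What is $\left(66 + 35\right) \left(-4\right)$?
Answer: $-404$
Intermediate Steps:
$\left(66 + 35\right) \left(-4\right) = 101 \left(-4\right) = -404$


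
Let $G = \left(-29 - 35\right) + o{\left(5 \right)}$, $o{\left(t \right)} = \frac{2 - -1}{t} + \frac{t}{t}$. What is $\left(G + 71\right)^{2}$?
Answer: $\frac{1849}{25} \approx 73.96$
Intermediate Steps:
$o{\left(t \right)} = 1 + \frac{3}{t}$ ($o{\left(t \right)} = \frac{2 + 1}{t} + 1 = \frac{3}{t} + 1 = 1 + \frac{3}{t}$)
$G = - \frac{312}{5}$ ($G = \left(-29 - 35\right) + \frac{3 + 5}{5} = -64 + \frac{1}{5} \cdot 8 = -64 + \frac{8}{5} = - \frac{312}{5} \approx -62.4$)
$\left(G + 71\right)^{2} = \left(- \frac{312}{5} + 71\right)^{2} = \left(\frac{43}{5}\right)^{2} = \frac{1849}{25}$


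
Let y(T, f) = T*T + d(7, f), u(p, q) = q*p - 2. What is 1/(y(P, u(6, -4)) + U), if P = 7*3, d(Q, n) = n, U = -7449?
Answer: -1/7034 ≈ -0.00014217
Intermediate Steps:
u(p, q) = -2 + p*q (u(p, q) = p*q - 2 = -2 + p*q)
P = 21
y(T, f) = f + T² (y(T, f) = T*T + f = T² + f = f + T²)
1/(y(P, u(6, -4)) + U) = 1/(((-2 + 6*(-4)) + 21²) - 7449) = 1/(((-2 - 24) + 441) - 7449) = 1/((-26 + 441) - 7449) = 1/(415 - 7449) = 1/(-7034) = -1/7034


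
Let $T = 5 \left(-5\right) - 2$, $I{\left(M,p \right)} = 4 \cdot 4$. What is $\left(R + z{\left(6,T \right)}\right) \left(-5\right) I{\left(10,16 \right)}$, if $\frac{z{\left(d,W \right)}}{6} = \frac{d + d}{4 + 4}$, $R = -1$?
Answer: $-640$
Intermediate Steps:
$I{\left(M,p \right)} = 16$
$T = -27$ ($T = -25 - 2 = -27$)
$z{\left(d,W \right)} = \frac{3 d}{2}$ ($z{\left(d,W \right)} = 6 \frac{d + d}{4 + 4} = 6 \frac{2 d}{8} = 6 \cdot 2 d \frac{1}{8} = 6 \frac{d}{4} = \frac{3 d}{2}$)
$\left(R + z{\left(6,T \right)}\right) \left(-5\right) I{\left(10,16 \right)} = \left(-1 + \frac{3}{2} \cdot 6\right) \left(-5\right) 16 = \left(-1 + 9\right) \left(-5\right) 16 = 8 \left(-5\right) 16 = \left(-40\right) 16 = -640$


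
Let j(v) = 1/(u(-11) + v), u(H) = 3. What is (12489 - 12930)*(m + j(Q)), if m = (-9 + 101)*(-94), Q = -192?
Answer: 11441311/3 ≈ 3.8138e+6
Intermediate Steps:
m = -8648 (m = 92*(-94) = -8648)
j(v) = 1/(3 + v)
(12489 - 12930)*(m + j(Q)) = (12489 - 12930)*(-8648 + 1/(3 - 192)) = -441*(-8648 + 1/(-189)) = -441*(-8648 - 1/189) = -441*(-1634473/189) = 11441311/3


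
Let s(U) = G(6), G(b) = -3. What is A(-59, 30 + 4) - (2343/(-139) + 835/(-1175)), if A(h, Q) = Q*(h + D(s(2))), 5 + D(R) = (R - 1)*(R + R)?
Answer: -43850582/32665 ≈ -1342.4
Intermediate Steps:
s(U) = -3
D(R) = -5 + 2*R*(-1 + R) (D(R) = -5 + (R - 1)*(R + R) = -5 + (-1 + R)*(2*R) = -5 + 2*R*(-1 + R))
A(h, Q) = Q*(19 + h) (A(h, Q) = Q*(h + (-5 - 2*(-3) + 2*(-3)²)) = Q*(h + (-5 + 6 + 2*9)) = Q*(h + (-5 + 6 + 18)) = Q*(h + 19) = Q*(19 + h))
A(-59, 30 + 4) - (2343/(-139) + 835/(-1175)) = (30 + 4)*(19 - 59) - (2343/(-139) + 835/(-1175)) = 34*(-40) - (2343*(-1/139) + 835*(-1/1175)) = -1360 - (-2343/139 - 167/235) = -1360 - 1*(-573818/32665) = -1360 + 573818/32665 = -43850582/32665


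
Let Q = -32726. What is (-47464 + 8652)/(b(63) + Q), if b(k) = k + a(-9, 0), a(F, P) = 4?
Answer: 38812/32659 ≈ 1.1884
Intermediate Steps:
b(k) = 4 + k (b(k) = k + 4 = 4 + k)
(-47464 + 8652)/(b(63) + Q) = (-47464 + 8652)/((4 + 63) - 32726) = -38812/(67 - 32726) = -38812/(-32659) = -38812*(-1/32659) = 38812/32659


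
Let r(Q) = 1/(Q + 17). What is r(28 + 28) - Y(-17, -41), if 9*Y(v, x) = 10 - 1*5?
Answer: -356/657 ≈ -0.54186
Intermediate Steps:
Y(v, x) = 5/9 (Y(v, x) = (10 - 1*5)/9 = (10 - 5)/9 = (1/9)*5 = 5/9)
r(Q) = 1/(17 + Q)
r(28 + 28) - Y(-17, -41) = 1/(17 + (28 + 28)) - 1*5/9 = 1/(17 + 56) - 5/9 = 1/73 - 5/9 = -356/657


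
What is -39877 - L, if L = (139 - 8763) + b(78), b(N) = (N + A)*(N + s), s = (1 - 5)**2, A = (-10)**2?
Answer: -47985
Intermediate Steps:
A = 100
s = 16 (s = (-4)**2 = 16)
b(N) = (16 + N)*(100 + N) (b(N) = (N + 100)*(N + 16) = (100 + N)*(16 + N) = (16 + N)*(100 + N))
L = 8108 (L = (139 - 8763) + (1600 + 78**2 + 116*78) = -8624 + (1600 + 6084 + 9048) = -8624 + 16732 = 8108)
-39877 - L = -39877 - 1*8108 = -39877 - 8108 = -47985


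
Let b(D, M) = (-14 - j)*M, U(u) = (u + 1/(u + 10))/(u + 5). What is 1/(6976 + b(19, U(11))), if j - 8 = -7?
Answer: 14/97519 ≈ 0.00014356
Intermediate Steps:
j = 1 (j = 8 - 7 = 1)
U(u) = (u + 1/(10 + u))/(5 + u)
b(D, M) = -15*M (b(D, M) = (-14 - 1*1)*M = (-14 - 1)*M = -15*M)
1/(6976 + b(19, U(11))) = 1/(6976 - 15*(1 + 11**2 + 10*11)/(50 + 11**2 + 15*11)) = 1/(6976 - 15*(1 + 121 + 110)/(50 + 121 + 165)) = 1/(6976 - 15*232/336) = 1/(6976 - 5*232/112) = 1/(6976 - 15*29/42) = 1/(6976 - 145/14) = 1/(97519/14) = 14/97519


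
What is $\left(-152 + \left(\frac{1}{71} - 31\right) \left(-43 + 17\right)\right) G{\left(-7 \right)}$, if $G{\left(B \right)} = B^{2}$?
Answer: $\frac{2273992}{71} \approx 32028.0$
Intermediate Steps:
$\left(-152 + \left(\frac{1}{71} - 31\right) \left(-43 + 17\right)\right) G{\left(-7 \right)} = \left(-152 + \left(\frac{1}{71} - 31\right) \left(-43 + 17\right)\right) \left(-7\right)^{2} = \left(-152 + \left(\frac{1}{71} - 31\right) \left(-26\right)\right) 49 = \left(-152 - - \frac{57200}{71}\right) 49 = \left(-152 + \frac{57200}{71}\right) 49 = \frac{46408}{71} \cdot 49 = \frac{2273992}{71}$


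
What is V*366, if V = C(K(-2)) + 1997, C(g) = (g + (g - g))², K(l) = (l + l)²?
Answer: 824598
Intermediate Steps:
K(l) = 4*l² (K(l) = (2*l)² = 4*l²)
C(g) = g² (C(g) = (g + 0)² = g²)
V = 2253 (V = (4*(-2)²)² + 1997 = (4*4)² + 1997 = 16² + 1997 = 256 + 1997 = 2253)
V*366 = 2253*366 = 824598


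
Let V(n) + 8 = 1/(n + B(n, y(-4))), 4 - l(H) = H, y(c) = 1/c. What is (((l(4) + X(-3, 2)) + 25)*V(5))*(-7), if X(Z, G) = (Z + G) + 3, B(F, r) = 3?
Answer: 11907/8 ≈ 1488.4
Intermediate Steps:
l(H) = 4 - H
X(Z, G) = 3 + G + Z (X(Z, G) = (G + Z) + 3 = 3 + G + Z)
V(n) = -8 + 1/(3 + n) (V(n) = -8 + 1/(n + 3) = -8 + 1/(3 + n))
(((l(4) + X(-3, 2)) + 25)*V(5))*(-7) = ((((4 - 1*4) + (3 + 2 - 3)) + 25)*((-23 - 8*5)/(3 + 5)))*(-7) = ((((4 - 4) + 2) + 25)*((-23 - 40)/8))*(-7) = (((0 + 2) + 25)*((⅛)*(-63)))*(-7) = ((2 + 25)*(-63/8))*(-7) = (27*(-63/8))*(-7) = -1701/8*(-7) = 11907/8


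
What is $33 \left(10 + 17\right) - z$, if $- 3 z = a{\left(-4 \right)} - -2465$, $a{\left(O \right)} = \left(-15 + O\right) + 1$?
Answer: $\frac{5120}{3} \approx 1706.7$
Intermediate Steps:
$a{\left(O \right)} = -14 + O$
$z = - \frac{2447}{3}$ ($z = - \frac{\left(-14 - 4\right) - -2465}{3} = - \frac{-18 + 2465}{3} = \left(- \frac{1}{3}\right) 2447 = - \frac{2447}{3} \approx -815.67$)
$33 \left(10 + 17\right) - z = 33 \left(10 + 17\right) - - \frac{2447}{3} = 33 \cdot 27 + \frac{2447}{3} = 891 + \frac{2447}{3} = \frac{5120}{3}$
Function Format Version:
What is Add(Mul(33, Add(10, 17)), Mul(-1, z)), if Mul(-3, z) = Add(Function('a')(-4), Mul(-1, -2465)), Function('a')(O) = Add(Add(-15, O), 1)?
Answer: Rational(5120, 3) ≈ 1706.7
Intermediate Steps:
Function('a')(O) = Add(-14, O)
z = Rational(-2447, 3) (z = Mul(Rational(-1, 3), Add(Add(-14, -4), Mul(-1, -2465))) = Mul(Rational(-1, 3), Add(-18, 2465)) = Mul(Rational(-1, 3), 2447) = Rational(-2447, 3) ≈ -815.67)
Add(Mul(33, Add(10, 17)), Mul(-1, z)) = Add(Mul(33, Add(10, 17)), Mul(-1, Rational(-2447, 3))) = Add(Mul(33, 27), Rational(2447, 3)) = Add(891, Rational(2447, 3)) = Rational(5120, 3)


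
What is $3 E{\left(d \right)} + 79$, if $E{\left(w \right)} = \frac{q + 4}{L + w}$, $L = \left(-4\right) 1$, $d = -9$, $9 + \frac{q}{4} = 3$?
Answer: $\frac{1087}{13} \approx 83.615$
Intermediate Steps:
$q = -24$ ($q = -36 + 4 \cdot 3 = -36 + 12 = -24$)
$L = -4$
$E{\left(w \right)} = - \frac{20}{-4 + w}$ ($E{\left(w \right)} = \frac{-24 + 4}{-4 + w} = - \frac{20}{-4 + w}$)
$3 E{\left(d \right)} + 79 = 3 \left(- \frac{20}{-4 - 9}\right) + 79 = 3 \left(- \frac{20}{-13}\right) + 79 = 3 \left(\left(-20\right) \left(- \frac{1}{13}\right)\right) + 79 = 3 \cdot \frac{20}{13} + 79 = \frac{60}{13} + 79 = \frac{1087}{13}$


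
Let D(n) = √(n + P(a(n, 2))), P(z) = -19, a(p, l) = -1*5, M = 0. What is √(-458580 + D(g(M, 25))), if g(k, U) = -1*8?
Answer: √(-458580 + 3*I*√3) ≈ 0.004 + 677.19*I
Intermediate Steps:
a(p, l) = -5
g(k, U) = -8
D(n) = √(-19 + n) (D(n) = √(n - 19) = √(-19 + n))
√(-458580 + D(g(M, 25))) = √(-458580 + √(-19 - 8)) = √(-458580 + √(-27)) = √(-458580 + 3*I*√3)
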